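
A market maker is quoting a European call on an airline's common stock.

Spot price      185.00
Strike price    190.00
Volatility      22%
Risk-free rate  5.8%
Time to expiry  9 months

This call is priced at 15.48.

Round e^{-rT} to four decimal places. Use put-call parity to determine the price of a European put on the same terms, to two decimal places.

12.39

e^(−rT) = e^(−0.058·0.75) = 0.9574
Put-call parity: C − P = S − K·e^(−rT) = 185 − 190·0.9574 = 185 − 181.9060 = 3.0940
P = C − (C − P) = 15.48 − (3.0940) = 12.3860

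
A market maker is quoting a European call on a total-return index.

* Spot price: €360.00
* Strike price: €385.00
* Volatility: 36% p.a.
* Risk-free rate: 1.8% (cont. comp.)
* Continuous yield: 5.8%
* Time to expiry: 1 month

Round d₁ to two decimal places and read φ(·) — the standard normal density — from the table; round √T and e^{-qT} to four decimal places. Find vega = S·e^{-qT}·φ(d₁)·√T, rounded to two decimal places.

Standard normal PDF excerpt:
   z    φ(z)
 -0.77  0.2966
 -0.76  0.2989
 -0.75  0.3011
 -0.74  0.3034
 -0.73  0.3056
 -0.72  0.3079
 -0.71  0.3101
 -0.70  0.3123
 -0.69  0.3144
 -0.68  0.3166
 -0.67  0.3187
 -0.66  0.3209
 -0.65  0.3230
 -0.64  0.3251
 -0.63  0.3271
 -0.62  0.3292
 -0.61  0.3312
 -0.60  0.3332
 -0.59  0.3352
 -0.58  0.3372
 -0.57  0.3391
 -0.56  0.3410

33.83

σ√T = 0.36·√0.08333 = 0.1039
d₁ = [ln(360/385) + (0.018 − 0.058 + 0.36²/2)·0.08333] / 0.1039 = [-0.0671 + 0.0021] / 0.1039 = -0.6262 ⇒ -0.63
√T = √0.08333 = 0.2887
φ(d₁) = φ(-0.63) = 0.3271
exp(−qT) = exp(−0.058·0.08333) = 0.9952
vega = S·exp(−qT)·φ(d₁)·√T = 360·0.9952·0.3271·0.2887 = 33.8330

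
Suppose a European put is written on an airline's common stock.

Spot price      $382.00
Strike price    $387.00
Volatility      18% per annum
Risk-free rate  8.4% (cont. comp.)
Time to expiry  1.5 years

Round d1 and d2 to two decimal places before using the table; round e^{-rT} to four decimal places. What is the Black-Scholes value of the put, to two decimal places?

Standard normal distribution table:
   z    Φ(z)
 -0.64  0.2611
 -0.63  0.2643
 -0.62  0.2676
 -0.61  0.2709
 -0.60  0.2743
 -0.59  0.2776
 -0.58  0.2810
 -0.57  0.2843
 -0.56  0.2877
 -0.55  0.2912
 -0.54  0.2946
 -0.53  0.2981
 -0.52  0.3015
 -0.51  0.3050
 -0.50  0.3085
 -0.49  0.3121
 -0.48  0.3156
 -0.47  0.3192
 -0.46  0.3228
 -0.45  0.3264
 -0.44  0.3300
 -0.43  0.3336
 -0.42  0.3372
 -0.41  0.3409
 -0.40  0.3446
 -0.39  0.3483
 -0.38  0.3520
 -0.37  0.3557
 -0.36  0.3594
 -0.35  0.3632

$15.35

σ√T = 0.18 × 1.2247 = 0.2205
ln(S/K) + (r + σ²/2)T = ln(382/387) + (0.084 + 0.18²/2)·1.5 = -0.0130 + 0.1503 = 0.1373
d₁ = 0.1373 / 0.2205 = 0.6228 ≈ 0.62
d₂ = d₁ − σ√T = 0.6228 − 0.2205 = 0.4023 ≈ 0.40
exp(−rT) = exp(−0.084·1.5) = 0.8816
P = 387·0.8816·N(-0.40) − 382·N(-0.62) = 387·0.8816·0.3446 − 382·0.2676 = 117.5704 − 102.2232 = 15.3472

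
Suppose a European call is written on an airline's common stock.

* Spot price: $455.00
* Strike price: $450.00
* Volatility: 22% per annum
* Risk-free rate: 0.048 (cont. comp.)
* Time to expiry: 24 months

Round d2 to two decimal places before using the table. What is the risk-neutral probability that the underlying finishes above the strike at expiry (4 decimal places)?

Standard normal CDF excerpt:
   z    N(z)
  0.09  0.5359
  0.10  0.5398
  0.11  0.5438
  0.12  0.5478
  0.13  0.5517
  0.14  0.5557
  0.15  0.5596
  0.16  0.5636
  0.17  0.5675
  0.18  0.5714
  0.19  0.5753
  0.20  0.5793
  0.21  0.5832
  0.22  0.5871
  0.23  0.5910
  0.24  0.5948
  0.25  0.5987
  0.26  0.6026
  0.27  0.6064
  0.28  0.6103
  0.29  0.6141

T = 2;  σ√T = 0.3111
ln(S/K) + (r + σ²/2)T = ln(455/450) + (0.048 + 0.22²/2)·2 = 0.0110 + 0.1444 = 0.1554
d₁ = 0.1554 / 0.3111 = 0.4996 ⇒ 0.50
d₂ = d₁ − σ√T = 0.4996 − 0.3111 = 0.1885 ⇒ 0.19
Risk-neutral Pr[S_T > K] = N(d₂) = N(0.19) = 0.5753

0.5753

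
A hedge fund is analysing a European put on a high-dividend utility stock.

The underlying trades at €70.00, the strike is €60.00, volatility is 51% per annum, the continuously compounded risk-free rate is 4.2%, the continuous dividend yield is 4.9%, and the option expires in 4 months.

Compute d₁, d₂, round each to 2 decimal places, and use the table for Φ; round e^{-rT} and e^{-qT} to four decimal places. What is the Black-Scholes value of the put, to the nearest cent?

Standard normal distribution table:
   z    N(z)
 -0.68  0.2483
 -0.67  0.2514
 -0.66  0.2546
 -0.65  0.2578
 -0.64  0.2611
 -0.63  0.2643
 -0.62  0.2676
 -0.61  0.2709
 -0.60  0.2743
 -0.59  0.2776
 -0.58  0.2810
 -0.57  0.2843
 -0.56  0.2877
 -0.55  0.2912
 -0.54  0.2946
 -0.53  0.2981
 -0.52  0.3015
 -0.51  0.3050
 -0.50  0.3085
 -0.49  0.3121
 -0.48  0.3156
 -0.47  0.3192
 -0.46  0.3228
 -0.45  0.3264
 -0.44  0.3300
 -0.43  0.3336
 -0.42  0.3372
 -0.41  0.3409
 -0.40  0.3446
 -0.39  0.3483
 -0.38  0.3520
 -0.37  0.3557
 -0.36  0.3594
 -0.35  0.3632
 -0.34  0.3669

σ√T = 0.51·√0.3333 = 0.2944
d₁ = [ln(70/60) + (0.042 − 0.049 + ½·0.51²)·0.3333] / (σ√T) = (0.1542 + 0.0410) / 0.2944 = 0.6628 → 0.66
d₂ = 0.6628 − 0.2944 = 0.3684 → 0.37
exp(−qT) = exp(−0.049·0.3333) = 0.9838;  exp(−rT) = exp(−0.042·0.3333) = 0.9861
N(−d₂) = N(-0.37) = 0.3557;  N(−d₁) = N(-0.66) = 0.2546
P = 60·0.9861·0.3557 − 70·0.9838·0.2546 = 21.0453 − 17.5333 = 3.5121

€3.51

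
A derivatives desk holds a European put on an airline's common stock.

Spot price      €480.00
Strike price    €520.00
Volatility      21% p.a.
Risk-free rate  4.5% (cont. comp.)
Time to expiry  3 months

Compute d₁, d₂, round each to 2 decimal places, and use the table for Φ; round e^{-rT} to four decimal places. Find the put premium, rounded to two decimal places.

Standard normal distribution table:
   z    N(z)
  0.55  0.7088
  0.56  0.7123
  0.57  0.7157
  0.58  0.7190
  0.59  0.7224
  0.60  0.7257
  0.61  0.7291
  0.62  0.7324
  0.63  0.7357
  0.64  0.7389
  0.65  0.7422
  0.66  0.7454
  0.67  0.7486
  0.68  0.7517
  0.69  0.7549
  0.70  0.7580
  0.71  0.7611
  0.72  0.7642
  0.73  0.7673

σ√T = 0.21·√0.25 = 0.1050
d₁ = [ln(480/520) + (0.045 + 0.21²/2)·0.25] / 0.1050 = [-0.0800 + 0.0168] / 0.1050 = -0.6027 which rounds to -0.60
d₂ = d₁ − σ√T = -0.6027 − 0.1050 = -0.7077 which rounds to -0.71
exp(−rT) = exp(−0.045·0.25) = 0.9888
P = 520·0.9888·N(0.71) − 480·N(0.60) = 520·0.9888·0.7611 − 480·0.7257 = 391.3394 − 348.3360 = 43.0034

€43.00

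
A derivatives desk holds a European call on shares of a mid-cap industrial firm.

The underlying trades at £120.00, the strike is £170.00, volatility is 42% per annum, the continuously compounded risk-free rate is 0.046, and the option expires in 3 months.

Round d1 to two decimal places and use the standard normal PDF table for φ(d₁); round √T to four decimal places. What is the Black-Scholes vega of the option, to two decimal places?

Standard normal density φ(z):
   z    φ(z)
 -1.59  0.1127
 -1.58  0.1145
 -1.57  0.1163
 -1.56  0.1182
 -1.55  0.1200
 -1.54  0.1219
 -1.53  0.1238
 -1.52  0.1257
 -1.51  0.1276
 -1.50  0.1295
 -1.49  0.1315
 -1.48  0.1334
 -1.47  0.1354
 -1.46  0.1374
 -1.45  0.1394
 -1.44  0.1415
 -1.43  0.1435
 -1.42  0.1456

σ√T = 0.42·√0.25 = 0.2100
ln(S/K) + (r + σ²/2)T = ln(120/170) + (0.046 + 0.42²/2)·0.25 = -0.3483 + 0.0335 = -0.3148
d₁ = -0.3148 / 0.2100 = -1.4988 ⇒ -1.50
√T = √0.25 = 0.5000
φ(d₁) = φ(-1.50) = 0.1295
vega = S·φ(d₁)·√T = 120·0.1295·0.5000 = 7.7700

7.77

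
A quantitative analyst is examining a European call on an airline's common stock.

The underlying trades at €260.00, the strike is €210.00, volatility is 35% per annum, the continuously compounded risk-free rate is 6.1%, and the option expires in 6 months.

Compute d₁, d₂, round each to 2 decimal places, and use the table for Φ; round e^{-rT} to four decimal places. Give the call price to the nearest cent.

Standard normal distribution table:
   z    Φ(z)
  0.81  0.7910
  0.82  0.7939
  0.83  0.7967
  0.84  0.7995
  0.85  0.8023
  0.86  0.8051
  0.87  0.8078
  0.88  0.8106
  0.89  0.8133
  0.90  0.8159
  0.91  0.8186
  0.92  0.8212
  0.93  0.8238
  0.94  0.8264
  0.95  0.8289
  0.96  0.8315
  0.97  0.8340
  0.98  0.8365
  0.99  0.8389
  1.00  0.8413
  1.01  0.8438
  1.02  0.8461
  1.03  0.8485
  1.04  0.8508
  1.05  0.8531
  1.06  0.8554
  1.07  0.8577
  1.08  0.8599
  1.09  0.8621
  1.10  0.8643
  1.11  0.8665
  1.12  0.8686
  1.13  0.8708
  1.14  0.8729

σ√T = 0.35·√0.5 = 0.2475
d₁ = [ln(260/210) + (0.061 + 0.35²/2)·0.5] / 0.2475 = [0.2136 + 0.0611] / 0.2475 = 1.1100 → 1.11
d₂ = d₁ − σ√T = 1.1100 − 0.2475 = 0.8625 → 0.86
exp(−rT) = exp(−0.061·0.5) = 0.9700
N(d₁) = N(1.11) = 0.8665;  N(d₂) = N(0.86) = 0.8051
C = 260·0.8665 − 210·0.9700·0.8051 = 225.2900 − 163.9989 = 61.2911

€61.29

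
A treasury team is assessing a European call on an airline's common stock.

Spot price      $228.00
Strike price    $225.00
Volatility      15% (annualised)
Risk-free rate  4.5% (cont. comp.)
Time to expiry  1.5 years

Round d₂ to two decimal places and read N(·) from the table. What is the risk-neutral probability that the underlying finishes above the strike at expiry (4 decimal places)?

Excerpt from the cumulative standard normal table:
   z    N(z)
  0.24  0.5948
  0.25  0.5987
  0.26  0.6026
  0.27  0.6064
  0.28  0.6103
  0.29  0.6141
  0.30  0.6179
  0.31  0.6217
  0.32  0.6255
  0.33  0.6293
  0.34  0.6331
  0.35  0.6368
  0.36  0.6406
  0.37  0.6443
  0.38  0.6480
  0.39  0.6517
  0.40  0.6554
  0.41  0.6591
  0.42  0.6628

σ√T = 0.15 × 1.2247 = 0.1837
d₁ = [ln(228/225) + (0.045 + ½·0.15²)·1.5] / (σ√T) = (0.0132 + 0.0844) / 0.1837 = 0.5314 which rounds to 0.53
d₂ = 0.5314 − 0.1837 = 0.3477 which rounds to 0.35
Pr(exercise) under Q = N(d₂) = 0.6368

0.6368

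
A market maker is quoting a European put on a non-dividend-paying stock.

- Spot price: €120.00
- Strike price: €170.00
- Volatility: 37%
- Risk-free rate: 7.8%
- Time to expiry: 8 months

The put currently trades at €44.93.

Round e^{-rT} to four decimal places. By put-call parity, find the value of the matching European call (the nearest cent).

€3.55

exp(−rT) = exp(−0.078·0.6667) = 0.9493
Put-call parity: C − P = S − K·e^(−rT) = 120 − 170·0.9493 = 120 − 161.3810 = -41.3810
C = P + (C − P) = 44.93 + (-41.3810) = 3.5490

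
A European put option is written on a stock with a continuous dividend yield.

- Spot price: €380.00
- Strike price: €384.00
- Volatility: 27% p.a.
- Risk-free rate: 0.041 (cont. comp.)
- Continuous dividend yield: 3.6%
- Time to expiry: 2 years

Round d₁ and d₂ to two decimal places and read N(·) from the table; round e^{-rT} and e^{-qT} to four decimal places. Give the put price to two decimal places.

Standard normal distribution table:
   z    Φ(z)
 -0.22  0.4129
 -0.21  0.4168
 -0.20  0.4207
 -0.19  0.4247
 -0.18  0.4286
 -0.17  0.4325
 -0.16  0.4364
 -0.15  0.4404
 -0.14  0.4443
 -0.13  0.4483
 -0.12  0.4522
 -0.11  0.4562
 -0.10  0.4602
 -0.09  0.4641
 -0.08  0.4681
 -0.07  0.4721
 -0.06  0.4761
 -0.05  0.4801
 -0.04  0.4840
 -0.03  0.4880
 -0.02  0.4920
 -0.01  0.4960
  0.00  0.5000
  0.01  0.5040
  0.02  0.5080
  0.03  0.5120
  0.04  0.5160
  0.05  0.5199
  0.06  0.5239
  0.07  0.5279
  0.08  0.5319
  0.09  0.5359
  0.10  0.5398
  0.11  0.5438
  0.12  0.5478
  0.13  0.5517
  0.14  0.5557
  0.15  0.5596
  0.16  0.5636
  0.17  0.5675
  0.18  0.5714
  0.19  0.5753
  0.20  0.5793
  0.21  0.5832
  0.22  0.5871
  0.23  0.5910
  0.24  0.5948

€53.36

σ√T = 0.27·√2 = 0.3818
d₁ = [ln(380/384) + (0.041 − 0.036 + ½·0.27²)·2] / (σ√T) = (-0.0105 + 0.0829) / 0.3818 = 0.1897 → 0.19
d₂ = 0.1897 − 0.3818 = -0.1922 → -0.19
exp(−qT) = exp(−0.036·2) = 0.9305;  exp(−rT) = exp(−0.041·2) = 0.9213
P = 384·0.9213·N(0.19) − 380·0.9305·N(-0.19) = 384·0.9213·0.5753 − 380·0.9305·0.4247 = 203.5292 − 150.1697 = 53.3595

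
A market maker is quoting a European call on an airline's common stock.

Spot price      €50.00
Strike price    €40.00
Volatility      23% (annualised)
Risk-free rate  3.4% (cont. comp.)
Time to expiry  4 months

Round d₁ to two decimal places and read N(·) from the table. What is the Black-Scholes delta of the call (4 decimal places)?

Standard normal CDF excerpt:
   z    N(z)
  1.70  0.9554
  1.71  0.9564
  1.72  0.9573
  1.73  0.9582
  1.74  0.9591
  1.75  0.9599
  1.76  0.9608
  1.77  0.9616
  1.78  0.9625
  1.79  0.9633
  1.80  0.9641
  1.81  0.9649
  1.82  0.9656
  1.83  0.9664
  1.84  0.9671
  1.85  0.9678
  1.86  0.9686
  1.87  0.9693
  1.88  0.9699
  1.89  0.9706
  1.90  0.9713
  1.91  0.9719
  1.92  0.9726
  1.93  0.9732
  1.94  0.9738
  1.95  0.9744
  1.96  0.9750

0.9664

σ√T = 0.23 × 0.5774 = 0.1328
d₁ = [ln(50/40) + (0.034 + 0.23²/2)·0.3333] / 0.1328 = [0.2231 + 0.0202] / 0.1328 = 1.8322 ⇒ 1.83
N(d₁) = N(1.83) = 0.9664
Δ_call = N(d₁) = 0.9664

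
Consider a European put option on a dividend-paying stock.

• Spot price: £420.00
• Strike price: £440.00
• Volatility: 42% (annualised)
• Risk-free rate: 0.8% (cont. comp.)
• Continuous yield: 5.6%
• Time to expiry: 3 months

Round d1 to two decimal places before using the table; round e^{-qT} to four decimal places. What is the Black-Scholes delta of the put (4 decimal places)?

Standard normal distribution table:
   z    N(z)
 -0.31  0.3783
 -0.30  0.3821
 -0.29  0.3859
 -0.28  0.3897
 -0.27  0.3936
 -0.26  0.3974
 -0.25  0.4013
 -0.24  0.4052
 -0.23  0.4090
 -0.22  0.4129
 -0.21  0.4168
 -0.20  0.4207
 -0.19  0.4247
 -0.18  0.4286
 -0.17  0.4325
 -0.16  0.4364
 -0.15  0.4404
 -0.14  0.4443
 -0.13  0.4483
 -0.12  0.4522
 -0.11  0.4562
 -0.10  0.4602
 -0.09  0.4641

T = 0.25;  σ√T = 0.2100
d₁ = [ln(420/440) + (0.008 − 0.056 + 0.42²/2)·0.25] / 0.2100 = [-0.0465 + 0.0100] / 0.2100 = -0.1737 → -0.17
N(d₁) = N(-0.17) = 0.4325
Δ_put = exp(−qT)·(N(d₁) − 1) = 0.9861·(0.4325 − 1) = -0.5596

-0.5596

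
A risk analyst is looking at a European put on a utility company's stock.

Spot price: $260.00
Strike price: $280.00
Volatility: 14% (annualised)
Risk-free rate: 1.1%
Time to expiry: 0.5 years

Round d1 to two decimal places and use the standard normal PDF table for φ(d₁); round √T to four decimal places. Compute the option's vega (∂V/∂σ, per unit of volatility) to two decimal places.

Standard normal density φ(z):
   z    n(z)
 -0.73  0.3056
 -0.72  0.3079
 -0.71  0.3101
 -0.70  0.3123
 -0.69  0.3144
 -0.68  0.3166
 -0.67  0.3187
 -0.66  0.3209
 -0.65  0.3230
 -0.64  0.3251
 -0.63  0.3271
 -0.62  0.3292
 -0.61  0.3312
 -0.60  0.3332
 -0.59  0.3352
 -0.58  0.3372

T = 0.5;  σ√T = 0.0990
ln(S/K) + (r + σ²/2)T = ln(260/280) + (0.011 + 0.14²/2)·0.5 = -0.0741 + 0.0104 = -0.0637
d₁ = -0.0637 / 0.0990 = -0.6435 → -0.64
√T = √0.5 = 0.7071
φ(d₁) = φ(-0.64) = 0.3251
vega = S·φ(d₁)·√T = 260·0.3251·0.7071 = 59.7683

59.77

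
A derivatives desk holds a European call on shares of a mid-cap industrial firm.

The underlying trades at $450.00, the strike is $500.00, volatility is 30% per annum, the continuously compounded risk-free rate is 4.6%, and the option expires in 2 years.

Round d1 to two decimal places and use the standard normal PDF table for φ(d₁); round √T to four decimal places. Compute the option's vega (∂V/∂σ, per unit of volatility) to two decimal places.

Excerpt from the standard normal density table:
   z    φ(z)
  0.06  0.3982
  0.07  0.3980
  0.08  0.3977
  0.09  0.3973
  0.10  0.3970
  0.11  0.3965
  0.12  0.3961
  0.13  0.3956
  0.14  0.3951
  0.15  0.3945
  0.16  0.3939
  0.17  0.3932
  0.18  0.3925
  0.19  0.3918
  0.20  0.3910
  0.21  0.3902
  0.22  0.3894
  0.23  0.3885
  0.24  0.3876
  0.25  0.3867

T = 2;  σ√T = 0.4243
ln(S/K) + (r + σ²/2)T = ln(450/500) + (0.046 + 0.3²/2)·2 = -0.1054 + 0.1820 = 0.0766
d₁ = 0.0766 / 0.4243 = 0.1806 ⇒ 0.18
√T = √2 = 1.4142
φ(d₁) = φ(0.18) = 0.3925
vega = S·φ(d₁)·√T = 450·0.3925·1.4142 = 249.7831
(Call and put vega coincide under Black-Scholes.)

249.78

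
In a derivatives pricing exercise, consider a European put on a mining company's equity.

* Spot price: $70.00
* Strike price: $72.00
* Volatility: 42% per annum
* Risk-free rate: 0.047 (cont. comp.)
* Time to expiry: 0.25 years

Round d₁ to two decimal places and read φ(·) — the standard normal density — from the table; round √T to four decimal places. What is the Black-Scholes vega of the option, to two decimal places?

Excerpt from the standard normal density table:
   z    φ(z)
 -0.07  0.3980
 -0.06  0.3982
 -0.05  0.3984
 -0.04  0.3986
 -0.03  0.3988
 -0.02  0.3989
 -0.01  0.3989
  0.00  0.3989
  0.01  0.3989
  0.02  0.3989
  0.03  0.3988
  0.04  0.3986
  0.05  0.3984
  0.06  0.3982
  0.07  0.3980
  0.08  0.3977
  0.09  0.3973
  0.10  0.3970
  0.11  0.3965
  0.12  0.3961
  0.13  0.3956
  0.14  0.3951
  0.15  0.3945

13.96

σ√T = 0.42·√0.25 = 0.2100
ln(S/K) + (r + σ²/2)T = ln(70/72) + (0.047 + 0.42²/2)·0.25 = -0.0282 + 0.0338 = 0.0056
d₁ = 0.0056 / 0.2100 = 0.0268 → 0.03
√T = √0.25 = 0.5000
φ(d₁) = φ(0.03) = 0.3988
vega = S·φ(d₁)·√T = 70·0.3988·0.5000 = 13.9580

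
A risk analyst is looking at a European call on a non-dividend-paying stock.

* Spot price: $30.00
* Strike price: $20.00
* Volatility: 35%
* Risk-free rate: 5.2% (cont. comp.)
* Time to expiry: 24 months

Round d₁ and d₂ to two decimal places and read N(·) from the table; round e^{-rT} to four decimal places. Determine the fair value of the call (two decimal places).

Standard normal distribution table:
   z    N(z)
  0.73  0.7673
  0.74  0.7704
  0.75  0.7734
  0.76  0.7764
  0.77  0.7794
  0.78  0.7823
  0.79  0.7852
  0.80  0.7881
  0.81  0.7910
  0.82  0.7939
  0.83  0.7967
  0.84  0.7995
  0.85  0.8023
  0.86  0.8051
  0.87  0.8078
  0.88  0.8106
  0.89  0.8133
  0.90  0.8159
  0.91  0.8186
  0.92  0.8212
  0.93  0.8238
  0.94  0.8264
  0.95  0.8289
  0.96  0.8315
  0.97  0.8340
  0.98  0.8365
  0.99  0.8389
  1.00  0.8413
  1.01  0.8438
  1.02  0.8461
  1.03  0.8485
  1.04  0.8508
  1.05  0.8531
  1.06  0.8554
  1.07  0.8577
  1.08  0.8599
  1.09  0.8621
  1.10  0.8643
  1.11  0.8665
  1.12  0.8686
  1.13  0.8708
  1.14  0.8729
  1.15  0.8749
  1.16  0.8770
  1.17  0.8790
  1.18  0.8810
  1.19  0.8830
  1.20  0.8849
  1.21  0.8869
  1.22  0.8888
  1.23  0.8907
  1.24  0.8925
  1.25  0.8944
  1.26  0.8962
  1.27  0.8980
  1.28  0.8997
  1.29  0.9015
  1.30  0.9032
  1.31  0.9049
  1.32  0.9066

$12.89

T = 2;  σ√T = 0.4950
d₁ = [ln(30/20) + (0.052 + ½·0.35²)·2] / (σ√T) = (0.4055 + 0.2265) / 0.4950 = 1.2768 → 1.28
d₂ = 1.2768 − 0.4950 = 0.7818 → 0.78
e^(−rT) = e^(−0.052·2) = 0.9012
N(d₁) = N(1.28) = 0.8997;  N(d₂) = N(0.78) = 0.7823
C = 30·0.8997 − 20·0.9012·0.7823 = 26.9910 − 14.1002 = 12.8908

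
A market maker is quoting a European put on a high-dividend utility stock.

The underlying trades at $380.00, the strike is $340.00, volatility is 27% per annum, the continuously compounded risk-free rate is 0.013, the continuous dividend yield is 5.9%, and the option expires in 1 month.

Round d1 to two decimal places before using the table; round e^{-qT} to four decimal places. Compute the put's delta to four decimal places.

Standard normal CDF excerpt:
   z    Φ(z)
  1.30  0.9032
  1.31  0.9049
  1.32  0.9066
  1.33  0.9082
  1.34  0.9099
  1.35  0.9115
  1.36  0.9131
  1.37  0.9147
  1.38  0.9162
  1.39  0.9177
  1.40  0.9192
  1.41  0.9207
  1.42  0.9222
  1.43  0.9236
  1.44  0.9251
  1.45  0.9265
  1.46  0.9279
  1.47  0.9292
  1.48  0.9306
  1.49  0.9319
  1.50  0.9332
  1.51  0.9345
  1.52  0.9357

-0.0774

T = 0.08333;  σ√T = 0.0779
d₁ = [ln(380/340) + (0.013 − 0.059 + 0.27²/2)·0.08333] / 0.0779 = [0.1112 − 0.0008] / 0.0779 = 1.4168 which rounds to 1.42
N(d₁) = N(1.42) = 0.9222
Δ_put = e^(−qT)·(N(d₁) − 1) = 0.9951·(0.9222 − 1) = -0.0774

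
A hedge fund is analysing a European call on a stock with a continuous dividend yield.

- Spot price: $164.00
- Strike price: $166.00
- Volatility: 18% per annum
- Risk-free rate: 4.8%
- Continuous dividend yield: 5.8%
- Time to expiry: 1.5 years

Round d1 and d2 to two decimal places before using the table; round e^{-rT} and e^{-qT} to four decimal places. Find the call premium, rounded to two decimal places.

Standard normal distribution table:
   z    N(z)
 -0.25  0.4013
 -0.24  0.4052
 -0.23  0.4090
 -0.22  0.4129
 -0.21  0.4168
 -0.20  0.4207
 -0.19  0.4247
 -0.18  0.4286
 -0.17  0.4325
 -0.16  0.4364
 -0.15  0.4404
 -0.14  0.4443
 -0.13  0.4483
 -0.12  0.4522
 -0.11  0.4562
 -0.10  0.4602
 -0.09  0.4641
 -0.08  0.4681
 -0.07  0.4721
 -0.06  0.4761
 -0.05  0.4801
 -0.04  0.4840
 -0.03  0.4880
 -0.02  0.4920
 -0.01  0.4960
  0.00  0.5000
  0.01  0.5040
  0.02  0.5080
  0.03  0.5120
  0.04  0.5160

σ√T = 0.18·√1.5 = 0.2205
d₁ = [ln(164/166) + (0.048 − 0.058 + ½·0.18²)·1.5] / (σ√T) = (-0.0121 + 0.0093) / 0.2205 = -0.0128 ⇒ -0.01
d₂ = -0.0128 − 0.2205 = -0.2333 ⇒ -0.23
e^(−qT) = e^(−0.058·1.5) = 0.9167;  e^(−rT) = e^(−0.048·1.5) = 0.9305
N(d₁) = N(-0.01) = 0.4960;  N(d₂) = N(-0.23) = 0.4090
C = 164·0.9167·0.4960 − 166·0.9305·0.4090 = 74.5680 − 63.1754 = 11.3927

$11.39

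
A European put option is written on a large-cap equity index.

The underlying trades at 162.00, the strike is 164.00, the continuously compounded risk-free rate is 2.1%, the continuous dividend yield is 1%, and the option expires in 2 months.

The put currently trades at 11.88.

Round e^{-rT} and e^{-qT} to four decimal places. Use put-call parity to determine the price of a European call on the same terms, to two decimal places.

10.18

e^(−qT) = e^(−0.01·0.1667) = 0.9983;  e^(−rT) = e^(−0.021·0.1667) = 0.9965
Put-call parity: C − P = S·e^(−qT) − K·e^(−rT) = 162·0.9983 − 164·0.9965 = 161.7246 − 163.4260 = -1.7014
C = P + (C − P) = 11.88 + (-1.7014) = 10.1786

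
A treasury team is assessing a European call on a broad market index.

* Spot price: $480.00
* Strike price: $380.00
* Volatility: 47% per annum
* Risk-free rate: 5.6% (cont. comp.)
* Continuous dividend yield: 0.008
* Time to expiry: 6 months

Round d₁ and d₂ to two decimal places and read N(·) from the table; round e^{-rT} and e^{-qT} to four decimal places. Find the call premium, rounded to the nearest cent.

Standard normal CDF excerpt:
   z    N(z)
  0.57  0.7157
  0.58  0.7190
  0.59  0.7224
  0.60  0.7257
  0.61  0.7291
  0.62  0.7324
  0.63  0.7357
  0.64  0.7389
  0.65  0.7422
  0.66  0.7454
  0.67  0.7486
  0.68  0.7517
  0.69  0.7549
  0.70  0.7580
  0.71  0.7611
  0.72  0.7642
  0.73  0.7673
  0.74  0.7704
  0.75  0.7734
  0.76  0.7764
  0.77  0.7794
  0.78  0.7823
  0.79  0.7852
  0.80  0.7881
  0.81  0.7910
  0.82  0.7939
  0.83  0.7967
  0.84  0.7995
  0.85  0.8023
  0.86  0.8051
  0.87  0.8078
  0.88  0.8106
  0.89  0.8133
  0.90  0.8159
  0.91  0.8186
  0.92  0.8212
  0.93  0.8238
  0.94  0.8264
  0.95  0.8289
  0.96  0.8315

$125.67

σ√T = 0.47·√0.5 = 0.3323
d₁ = [ln(480/380) + (0.056 − 0.008 + 0.47²/2)·0.5] / 0.3323 = [0.2336 + 0.0792] / 0.3323 = 0.9413 ⇒ 0.94
d₂ = d₁ − σ√T = 0.9413 − 0.3323 = 0.6090 ⇒ 0.61
e^(−qT) = e^(−0.008·0.5) = 0.9960;  e^(−rT) = e^(−0.056·0.5) = 0.9724
C = 480·0.9960·N(0.94) − 380·0.9724·N(0.61) = 480·0.9960·0.8264 − 380·0.9724·0.7291 = 395.0853 − 269.4112 = 125.6741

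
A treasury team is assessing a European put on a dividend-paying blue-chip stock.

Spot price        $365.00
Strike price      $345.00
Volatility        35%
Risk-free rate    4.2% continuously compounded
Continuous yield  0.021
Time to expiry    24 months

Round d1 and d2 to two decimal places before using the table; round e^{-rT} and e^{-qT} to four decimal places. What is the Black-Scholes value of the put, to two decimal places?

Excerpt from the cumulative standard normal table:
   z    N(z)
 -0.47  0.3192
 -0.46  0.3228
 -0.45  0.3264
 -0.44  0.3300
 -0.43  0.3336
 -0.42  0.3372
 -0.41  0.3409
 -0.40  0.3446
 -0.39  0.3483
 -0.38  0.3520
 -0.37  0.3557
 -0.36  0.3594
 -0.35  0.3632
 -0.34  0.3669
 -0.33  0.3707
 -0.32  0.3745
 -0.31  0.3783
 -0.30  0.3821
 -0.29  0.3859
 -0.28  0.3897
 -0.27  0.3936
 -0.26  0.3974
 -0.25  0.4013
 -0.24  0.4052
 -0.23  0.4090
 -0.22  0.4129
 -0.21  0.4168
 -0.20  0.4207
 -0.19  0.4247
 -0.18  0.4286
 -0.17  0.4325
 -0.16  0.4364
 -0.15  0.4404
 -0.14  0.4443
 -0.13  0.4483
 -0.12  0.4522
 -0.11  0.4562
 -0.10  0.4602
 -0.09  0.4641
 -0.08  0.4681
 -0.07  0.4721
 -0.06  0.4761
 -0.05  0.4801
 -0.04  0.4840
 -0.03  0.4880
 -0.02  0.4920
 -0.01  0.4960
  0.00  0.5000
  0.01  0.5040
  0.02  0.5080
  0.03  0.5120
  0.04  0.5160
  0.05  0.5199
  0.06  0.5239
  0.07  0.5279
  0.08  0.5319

T = 2;  σ√T = 0.4950
d₁ = [ln(365/345) + (0.042 − 0.021 + 0.35²/2)·2] / 0.4950 = [0.0564 + 0.1645] / 0.4950 = 0.4462 ⇒ 0.45
d₂ = d₁ − σ√T = 0.4462 − 0.4950 = -0.0488 ⇒ -0.05
e^(−qT) = e^(−0.021·2) = 0.9589;  e^(−rT) = e^(−0.042·2) = 0.9194
N(−d₂) = N(0.05) = 0.5199;  N(−d₁) = N(-0.45) = 0.3264
P = 345·0.9194·0.5199 − 365·0.9589·0.3264 = 164.9086 − 114.2395 = 50.6691

$50.67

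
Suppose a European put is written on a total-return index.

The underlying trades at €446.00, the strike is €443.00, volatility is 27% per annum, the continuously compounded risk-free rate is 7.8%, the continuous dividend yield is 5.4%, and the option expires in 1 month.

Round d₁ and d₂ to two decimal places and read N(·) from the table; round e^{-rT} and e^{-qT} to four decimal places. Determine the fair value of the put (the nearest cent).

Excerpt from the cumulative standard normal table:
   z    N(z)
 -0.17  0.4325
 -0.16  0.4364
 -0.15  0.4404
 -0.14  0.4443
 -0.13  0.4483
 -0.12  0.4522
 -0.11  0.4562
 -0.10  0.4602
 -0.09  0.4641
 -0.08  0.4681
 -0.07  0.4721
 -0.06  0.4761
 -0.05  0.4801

σ√T = 0.27·√0.08333 = 0.0779
ln(S/K) + (r − q + σ²/2)T = ln(446/443) + (0.078 − 0.054 + 0.27²/2)·0.08333 = 0.0067 + 0.0050 = 0.0118
d₁ = 0.0118 / 0.0779 = 0.1512 which rounds to 0.15
d₂ = d₁ − σ√T = 0.1512 − 0.0779 = 0.0733 which rounds to 0.07
e^(−qT) = e^(−0.054·0.08333) = 0.9955;  e^(−rT) = e^(−0.078·0.08333) = 0.9935
P = 443·0.9935·N(-0.07) − 446·0.9955·N(-0.15) = 443·0.9935·0.4721 − 446·0.9955·0.4404 = 207.7809 − 195.5345 = 12.2464

€12.25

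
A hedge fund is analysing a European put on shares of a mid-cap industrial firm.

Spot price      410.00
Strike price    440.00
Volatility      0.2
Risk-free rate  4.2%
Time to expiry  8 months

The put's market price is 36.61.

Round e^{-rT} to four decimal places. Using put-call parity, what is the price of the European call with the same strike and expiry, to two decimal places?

18.75

e^(−rT) = e^(−0.042·0.6667) = 0.9724
Put-call parity: C − P = S − K·e^(−rT) = 410 − 440·0.9724 = 410 − 427.8560 = -17.8560
C = P + (C − P) = 36.61 + (-17.8560) = 18.7540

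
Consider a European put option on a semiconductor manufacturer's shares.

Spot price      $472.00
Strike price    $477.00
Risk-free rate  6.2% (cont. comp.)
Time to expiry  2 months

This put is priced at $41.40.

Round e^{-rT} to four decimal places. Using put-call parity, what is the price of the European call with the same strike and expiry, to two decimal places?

e^(−rT) = e^(−0.062·0.1667) = 0.9897
Put-call parity: C − P = S − K·e^(−rT) = 472 − 477·0.9897 = 472 − 472.0869 = -0.0869
C = P + (C − P) = 41.40 + (-0.0869) = 41.3131

$41.31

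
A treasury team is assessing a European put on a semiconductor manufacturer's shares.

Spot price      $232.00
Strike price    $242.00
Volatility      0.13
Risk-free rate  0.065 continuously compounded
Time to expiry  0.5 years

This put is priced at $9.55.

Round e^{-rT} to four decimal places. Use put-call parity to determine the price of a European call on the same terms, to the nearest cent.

$7.29

exp(−rT) = exp(−0.065·0.5) = 0.9680
Put-call parity: C − P = S − K·e^(−rT) = 232 − 242·0.9680 = 232 − 234.2560 = -2.2560
C = P + (C − P) = 9.55 + (-2.2560) = 7.2940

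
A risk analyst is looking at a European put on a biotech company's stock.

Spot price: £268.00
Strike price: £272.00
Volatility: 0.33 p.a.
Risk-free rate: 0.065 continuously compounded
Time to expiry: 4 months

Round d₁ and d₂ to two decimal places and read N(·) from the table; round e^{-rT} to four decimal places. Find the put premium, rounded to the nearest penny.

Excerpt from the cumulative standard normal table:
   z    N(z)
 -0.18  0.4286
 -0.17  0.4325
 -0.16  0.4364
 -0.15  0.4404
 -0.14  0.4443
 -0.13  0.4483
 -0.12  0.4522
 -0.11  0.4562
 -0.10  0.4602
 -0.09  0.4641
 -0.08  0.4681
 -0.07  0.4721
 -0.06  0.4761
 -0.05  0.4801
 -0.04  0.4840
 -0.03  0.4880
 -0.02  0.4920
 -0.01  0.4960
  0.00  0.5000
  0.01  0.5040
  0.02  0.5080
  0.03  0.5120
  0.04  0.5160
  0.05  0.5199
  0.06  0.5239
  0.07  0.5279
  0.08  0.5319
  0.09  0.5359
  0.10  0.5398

σ√T = 0.33·√0.3333 = 0.1905
d₁ = [ln(268/272) + (0.065 + ½·0.33²)·0.3333] / (σ√T) = (-0.0148 + 0.0398) / 0.1905 = 0.1312 ≈ 0.13
d₂ = 0.1312 − 0.1905 = -0.0593 ≈ -0.06
exp(−rT) = exp(−0.065·0.3333) = 0.9786
N(−d₂) = N(0.06) = 0.5239;  N(−d₁) = N(-0.13) = 0.4483
P = 272·0.9786·0.5239 − 268·0.4483 = 139.4513 − 120.1444 = 19.3069

£19.31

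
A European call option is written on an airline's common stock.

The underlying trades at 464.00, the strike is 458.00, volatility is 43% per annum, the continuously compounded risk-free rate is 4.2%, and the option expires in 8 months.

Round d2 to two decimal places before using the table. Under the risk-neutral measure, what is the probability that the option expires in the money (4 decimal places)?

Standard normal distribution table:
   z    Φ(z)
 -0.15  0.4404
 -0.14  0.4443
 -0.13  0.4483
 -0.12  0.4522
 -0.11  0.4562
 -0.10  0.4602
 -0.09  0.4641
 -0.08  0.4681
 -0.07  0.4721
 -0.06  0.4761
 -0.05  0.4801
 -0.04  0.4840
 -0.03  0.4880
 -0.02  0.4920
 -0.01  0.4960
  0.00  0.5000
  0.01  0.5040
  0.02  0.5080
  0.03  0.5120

T = 0.6667;  σ√T = 0.3511
ln(S/K) + (r + σ²/2)T = ln(464/458) + (0.042 + 0.43²/2)·0.6667 = 0.0130 + 0.0896 = 0.1026
d₁ = 0.1026 / 0.3511 = 0.2924 ≈ 0.29
d₂ = d₁ − σ√T = 0.2924 − 0.3511 = -0.0587 ≈ -0.06
Pr(exercise) under Q = N(d₂) = 0.4761

0.4761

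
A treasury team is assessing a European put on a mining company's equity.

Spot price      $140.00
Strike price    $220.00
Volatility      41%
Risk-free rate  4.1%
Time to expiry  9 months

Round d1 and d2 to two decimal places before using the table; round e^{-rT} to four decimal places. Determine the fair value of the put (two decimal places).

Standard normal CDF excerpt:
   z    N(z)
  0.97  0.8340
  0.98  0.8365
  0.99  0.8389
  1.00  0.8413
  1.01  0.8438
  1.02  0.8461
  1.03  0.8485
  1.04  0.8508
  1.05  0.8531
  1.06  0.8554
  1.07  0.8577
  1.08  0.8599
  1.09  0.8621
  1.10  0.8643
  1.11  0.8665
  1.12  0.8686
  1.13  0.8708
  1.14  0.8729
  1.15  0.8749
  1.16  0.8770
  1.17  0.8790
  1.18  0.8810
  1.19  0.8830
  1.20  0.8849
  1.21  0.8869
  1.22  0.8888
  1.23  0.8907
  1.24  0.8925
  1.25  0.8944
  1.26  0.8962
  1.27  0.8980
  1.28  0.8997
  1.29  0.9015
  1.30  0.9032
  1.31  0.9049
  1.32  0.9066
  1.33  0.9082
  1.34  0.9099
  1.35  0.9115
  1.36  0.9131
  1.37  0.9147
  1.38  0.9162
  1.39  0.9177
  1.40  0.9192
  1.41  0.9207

$76.66

T = 0.75;  σ√T = 0.3551
d₁ = [ln(140/220) + (0.041 + 0.41²/2)·0.75] / 0.3551 = [-0.4520 + 0.0938] / 0.3551 = -1.0088 ≈ -1.01
d₂ = d₁ − σ√T = -1.0088 − 0.3551 = -1.3639 ≈ -1.36
exp(−rT) = exp(−0.041·0.75) = 0.9697
P = 220·0.9697·N(1.36) − 140·N(1.01) = 220·0.9697·0.9131 − 140·0.8438 = 194.7953 − 118.1320 = 76.6633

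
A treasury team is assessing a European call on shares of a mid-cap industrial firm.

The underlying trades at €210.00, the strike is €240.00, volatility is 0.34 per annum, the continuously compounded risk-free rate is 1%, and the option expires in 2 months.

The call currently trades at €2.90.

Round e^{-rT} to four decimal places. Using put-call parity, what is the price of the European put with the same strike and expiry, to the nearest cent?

€32.49

e^(−rT) = e^(−0.01·0.1667) = 0.9983
Put-call parity: C − P = S − K·e^(−rT) = 210 − 240·0.9983 = 210 − 239.5920 = -29.5920
P = C − (C − P) = 2.90 − (-29.5920) = 32.4920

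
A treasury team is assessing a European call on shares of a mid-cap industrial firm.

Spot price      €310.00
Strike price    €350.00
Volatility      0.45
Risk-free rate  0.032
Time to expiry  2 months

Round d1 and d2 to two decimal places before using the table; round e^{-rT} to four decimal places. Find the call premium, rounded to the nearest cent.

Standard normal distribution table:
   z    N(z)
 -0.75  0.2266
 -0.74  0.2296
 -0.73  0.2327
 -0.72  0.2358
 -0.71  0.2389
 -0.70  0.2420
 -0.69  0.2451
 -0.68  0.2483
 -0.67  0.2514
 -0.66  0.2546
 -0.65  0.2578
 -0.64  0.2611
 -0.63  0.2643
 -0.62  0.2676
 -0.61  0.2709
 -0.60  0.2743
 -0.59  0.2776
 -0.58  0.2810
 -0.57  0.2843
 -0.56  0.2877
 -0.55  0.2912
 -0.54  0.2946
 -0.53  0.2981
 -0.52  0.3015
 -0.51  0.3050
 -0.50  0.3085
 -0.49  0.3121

σ√T = 0.45·√0.1667 = 0.1837
d₁ = [ln(310/350) + (0.032 + 0.45²/2)·0.1667] / 0.1837 = [-0.1214 + 0.0222] / 0.1837 = -0.5397 → -0.54
d₂ = d₁ − σ√T = -0.5397 − 0.1837 = -0.7234 → -0.72
e^(−rT) = e^(−0.032·0.1667) = 0.9947
N(d₁) = N(-0.54) = 0.2946;  N(d₂) = N(-0.72) = 0.2358
C = 310·0.2946 − 350·0.9947·0.2358 = 91.3260 − 82.0926 = 9.2334

€9.23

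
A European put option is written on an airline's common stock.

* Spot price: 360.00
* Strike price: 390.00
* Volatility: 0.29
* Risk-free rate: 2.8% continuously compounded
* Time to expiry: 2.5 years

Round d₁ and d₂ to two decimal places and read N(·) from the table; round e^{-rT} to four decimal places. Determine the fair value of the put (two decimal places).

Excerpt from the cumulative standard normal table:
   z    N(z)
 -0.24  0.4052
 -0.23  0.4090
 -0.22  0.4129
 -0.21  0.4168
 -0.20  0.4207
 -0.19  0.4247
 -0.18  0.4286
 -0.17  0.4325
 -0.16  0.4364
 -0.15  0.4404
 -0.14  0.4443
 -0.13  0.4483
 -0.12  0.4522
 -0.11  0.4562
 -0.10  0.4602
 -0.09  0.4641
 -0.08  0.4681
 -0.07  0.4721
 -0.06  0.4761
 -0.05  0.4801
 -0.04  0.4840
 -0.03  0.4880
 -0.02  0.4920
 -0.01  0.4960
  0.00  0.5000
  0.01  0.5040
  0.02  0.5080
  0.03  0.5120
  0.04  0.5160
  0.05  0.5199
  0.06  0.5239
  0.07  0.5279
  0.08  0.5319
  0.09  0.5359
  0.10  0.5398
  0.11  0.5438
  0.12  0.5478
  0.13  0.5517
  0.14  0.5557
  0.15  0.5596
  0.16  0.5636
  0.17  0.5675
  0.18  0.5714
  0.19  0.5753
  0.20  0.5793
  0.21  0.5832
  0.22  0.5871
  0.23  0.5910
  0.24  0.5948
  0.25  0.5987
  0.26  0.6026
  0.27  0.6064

σ√T = 0.29 × 1.5811 = 0.4585
d₁ = [ln(360/390) + (0.028 + ½·0.29²)·2.5] / (σ√T) = (-0.0800 + 0.1751) / 0.4585 = 0.2074 → 0.21
d₂ = 0.2074 − 0.4585 = -0.2512 → -0.25
exp(−rT) = exp(−0.028·2.5) = 0.9324
P = 390·0.9324·N(0.25) − 360·N(-0.21) = 390·0.9324·0.5987 − 360·0.4168 = 217.7089 − 150.0480 = 67.6609

67.66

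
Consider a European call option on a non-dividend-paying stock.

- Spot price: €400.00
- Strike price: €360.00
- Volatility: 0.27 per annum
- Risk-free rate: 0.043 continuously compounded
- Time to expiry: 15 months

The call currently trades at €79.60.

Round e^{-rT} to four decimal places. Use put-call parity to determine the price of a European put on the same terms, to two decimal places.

e^(−rT) = e^(−0.043·1.25) = 0.9477
Put-call parity: C − P = S − K·e^(−rT) = 400 − 360·0.9477 = 400 − 341.1720 = 58.8280
P = C − (C − P) = 79.60 − (58.8280) = 20.7720

€20.77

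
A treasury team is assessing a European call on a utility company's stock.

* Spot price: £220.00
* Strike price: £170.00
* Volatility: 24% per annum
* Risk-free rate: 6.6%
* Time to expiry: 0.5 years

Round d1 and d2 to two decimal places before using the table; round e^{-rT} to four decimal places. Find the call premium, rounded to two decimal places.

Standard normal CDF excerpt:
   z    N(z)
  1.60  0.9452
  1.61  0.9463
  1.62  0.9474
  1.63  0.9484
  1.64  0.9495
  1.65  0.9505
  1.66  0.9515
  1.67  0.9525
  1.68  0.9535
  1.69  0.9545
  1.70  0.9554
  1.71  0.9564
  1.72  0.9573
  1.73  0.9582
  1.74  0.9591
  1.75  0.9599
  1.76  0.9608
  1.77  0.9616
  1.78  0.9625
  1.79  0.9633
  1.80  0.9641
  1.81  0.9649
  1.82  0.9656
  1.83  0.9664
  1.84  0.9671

£56.11

σ√T = 0.24·√0.5 = 0.1697
d₁ = [ln(220/170) + (0.066 + ½·0.24²)·0.5] / (σ√T) = (0.2578 + 0.0474) / 0.1697 = 1.7986 → 1.80
d₂ = 1.7986 − 0.1697 = 1.6289 → 1.63
exp(−rT) = exp(−0.066·0.5) = 0.9675
C = 220·N(1.80) − 170·0.9675·N(1.63) = 220·0.9641 − 170·0.9675·0.9484 = 212.1020 − 155.9881 = 56.1139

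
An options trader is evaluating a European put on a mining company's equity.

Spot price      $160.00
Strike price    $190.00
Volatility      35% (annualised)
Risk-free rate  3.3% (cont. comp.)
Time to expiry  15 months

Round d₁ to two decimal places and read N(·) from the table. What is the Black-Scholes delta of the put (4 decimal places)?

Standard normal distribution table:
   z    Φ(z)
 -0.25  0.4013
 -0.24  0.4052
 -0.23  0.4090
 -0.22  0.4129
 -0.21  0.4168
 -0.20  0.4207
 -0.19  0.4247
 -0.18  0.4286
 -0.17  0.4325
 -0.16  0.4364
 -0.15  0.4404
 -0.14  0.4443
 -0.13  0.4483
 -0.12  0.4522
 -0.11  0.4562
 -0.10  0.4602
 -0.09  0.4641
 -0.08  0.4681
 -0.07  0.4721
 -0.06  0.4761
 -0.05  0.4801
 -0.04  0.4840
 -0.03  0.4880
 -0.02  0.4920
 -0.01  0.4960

T = 1.25;  σ√T = 0.3913
d₁ = [ln(160/190) + (0.033 + ½·0.35²)·1.25] / (σ√T) = (-0.1719 + 0.1178) / 0.3913 = -0.1381 → -0.14
N(d₁) = N(-0.14) = 0.4443
Δ_put = N(d₁) − 1 = 0.4443 − 1 = -0.5557

-0.5557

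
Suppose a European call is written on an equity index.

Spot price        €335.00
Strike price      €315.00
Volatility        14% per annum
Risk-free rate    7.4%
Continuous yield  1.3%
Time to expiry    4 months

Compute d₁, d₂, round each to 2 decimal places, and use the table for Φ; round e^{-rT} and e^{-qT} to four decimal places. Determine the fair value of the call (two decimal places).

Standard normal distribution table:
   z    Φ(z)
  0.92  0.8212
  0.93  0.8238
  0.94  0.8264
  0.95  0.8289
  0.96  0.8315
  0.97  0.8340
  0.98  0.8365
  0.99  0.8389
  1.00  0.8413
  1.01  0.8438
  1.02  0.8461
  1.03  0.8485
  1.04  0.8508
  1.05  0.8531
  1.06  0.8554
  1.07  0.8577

σ√T = 0.14 × 0.5774 = 0.0808
d₁ = [ln(335/315) + (0.074 − 0.013 + ½·0.14²)·0.3333] / (σ√T) = (0.0616 + 0.0236) / 0.0808 = 1.0536 which rounds to 1.05
d₂ = 1.0536 − 0.0808 = 0.9727 which rounds to 0.97
exp(−qT) = exp(−0.013·0.3333) = 0.9957;  exp(−rT) = exp(−0.074·0.3333) = 0.9756
C = 335·0.9957·N(1.05) − 315·0.9756·N(0.97) = 335·0.9957·0.8531 − 315·0.9756·0.8340 = 284.5596 − 256.2999 = 28.2597

€28.26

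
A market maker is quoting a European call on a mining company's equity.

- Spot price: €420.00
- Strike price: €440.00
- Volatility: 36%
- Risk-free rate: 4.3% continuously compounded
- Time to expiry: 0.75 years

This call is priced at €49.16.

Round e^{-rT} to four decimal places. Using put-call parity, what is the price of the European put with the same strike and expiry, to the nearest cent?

e^(−rT) = e^(−0.043·0.75) = 0.9683
Put-call parity: C − P = S − K·e^(−rT) = 420 − 440·0.9683 = 420 − 426.0520 = -6.0520
P = C − (C − P) = 49.16 − (-6.0520) = 55.2120

€55.21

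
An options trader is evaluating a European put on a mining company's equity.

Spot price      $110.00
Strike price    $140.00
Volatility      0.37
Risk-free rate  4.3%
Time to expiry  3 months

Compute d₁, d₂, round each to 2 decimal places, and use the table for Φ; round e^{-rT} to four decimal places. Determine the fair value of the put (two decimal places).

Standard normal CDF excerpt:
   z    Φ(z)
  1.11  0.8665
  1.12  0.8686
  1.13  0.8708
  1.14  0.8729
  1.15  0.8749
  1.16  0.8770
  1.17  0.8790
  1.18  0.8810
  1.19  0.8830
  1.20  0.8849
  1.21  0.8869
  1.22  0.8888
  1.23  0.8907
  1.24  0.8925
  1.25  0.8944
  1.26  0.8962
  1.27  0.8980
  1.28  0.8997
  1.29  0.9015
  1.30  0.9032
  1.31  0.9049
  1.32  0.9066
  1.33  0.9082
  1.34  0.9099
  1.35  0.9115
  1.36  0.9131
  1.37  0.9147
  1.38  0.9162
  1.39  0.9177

$29.78

T = 0.25;  σ√T = 0.1850
d₁ = [ln(110/140) + (0.043 + 0.37²/2)·0.25] / 0.1850 = [-0.2412 + 0.0279] / 0.1850 = -1.1530 ≈ -1.15
d₂ = d₁ − σ√T = -1.1530 − 0.1850 = -1.3380 ≈ -1.34
exp(−rT) = exp(−0.043·0.25) = 0.9893
N(−d₂) = N(1.34) = 0.9099;  N(−d₁) = N(1.15) = 0.8749
P = 140·0.9893·0.9099 − 110·0.8749 = 126.0230 − 96.2390 = 29.7840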